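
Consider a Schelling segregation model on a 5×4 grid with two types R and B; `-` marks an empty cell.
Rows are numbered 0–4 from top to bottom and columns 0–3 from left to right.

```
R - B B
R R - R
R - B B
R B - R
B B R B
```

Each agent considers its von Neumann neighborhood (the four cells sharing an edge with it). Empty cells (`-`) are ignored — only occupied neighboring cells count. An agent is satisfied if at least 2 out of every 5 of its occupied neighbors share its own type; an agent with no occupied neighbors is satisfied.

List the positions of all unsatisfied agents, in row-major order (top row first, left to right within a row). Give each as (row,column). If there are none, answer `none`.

(1,3), (2,3), (3,0), (3,3), (4,2), (4,3)

(0,0)R 1/1 ok
(0,2)B 1/1 ok
(0,3)B 1/2 ok
(1,0)R 3/3 ok
(1,1)R 1/1 ok
(1,3)R 0/2 unhappy
(2,0)R 2/2 ok
(2,2)B 1/1 ok
(2,3)B 1/3 unhappy
(3,0)R 1/3 unhappy
(3,1)B 1/2 ok
(3,3)R 0/2 unhappy
(4,0)B 1/2 ok
(4,1)B 2/3 ok
(4,2)R 0/2 unhappy
(4,3)B 0/2 unhappy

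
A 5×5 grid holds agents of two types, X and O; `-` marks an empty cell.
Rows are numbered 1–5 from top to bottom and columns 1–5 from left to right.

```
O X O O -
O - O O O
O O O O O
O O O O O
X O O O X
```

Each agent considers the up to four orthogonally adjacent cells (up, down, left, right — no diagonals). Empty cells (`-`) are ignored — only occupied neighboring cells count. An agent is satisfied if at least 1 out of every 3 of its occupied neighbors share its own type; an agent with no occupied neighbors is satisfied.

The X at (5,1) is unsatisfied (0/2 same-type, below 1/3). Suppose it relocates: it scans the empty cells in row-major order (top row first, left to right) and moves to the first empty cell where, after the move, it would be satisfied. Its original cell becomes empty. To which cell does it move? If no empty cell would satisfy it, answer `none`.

Vacating (5,1). Empty cells in order:
  (1,5): 0/2 same-type → still unsatisfied.
  (2,2): 1/4 same-type → still unsatisfied.

none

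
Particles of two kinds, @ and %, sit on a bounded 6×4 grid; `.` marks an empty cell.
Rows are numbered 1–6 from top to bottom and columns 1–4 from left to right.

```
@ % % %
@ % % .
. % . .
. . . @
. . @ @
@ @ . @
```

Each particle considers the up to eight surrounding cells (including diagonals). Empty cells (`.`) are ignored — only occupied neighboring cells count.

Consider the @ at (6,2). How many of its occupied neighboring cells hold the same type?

Occupied neighbors of (6,2): (5,3)=@, (6,1)=@.
Same type (@): 2 of 2.

2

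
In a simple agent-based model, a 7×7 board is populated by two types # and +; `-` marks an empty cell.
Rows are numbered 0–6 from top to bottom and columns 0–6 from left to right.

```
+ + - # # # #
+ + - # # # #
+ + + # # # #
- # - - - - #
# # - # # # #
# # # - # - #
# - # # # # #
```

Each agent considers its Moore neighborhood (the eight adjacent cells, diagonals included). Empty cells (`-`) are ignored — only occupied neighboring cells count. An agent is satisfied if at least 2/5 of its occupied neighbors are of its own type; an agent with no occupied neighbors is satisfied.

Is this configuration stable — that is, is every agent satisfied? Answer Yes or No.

Row 0: (0,0)+ 3/3 satisfied · (0,1)+ 3/3 satisfied · (0,3)# 3/3 satisfied · (0,4)# 5/5 satisfied · (0,5)# 5/5 satisfied · (0,6)# 3/3 satisfied
Row 1: (1,0)+ 5/5 satisfied · (1,1)+ 6/6 satisfied · (1,3)# 5/6 satisfied · (1,4)# 8/8 satisfied · (1,5)# 8/8 satisfied · (1,6)# 5/5 satisfied
Row 2: (2,0)+ 3/4 satisfied · (2,1)+ 4/5 satisfied · (2,2)+ 2/5 satisfied · (2,3)# 3/4 satisfied · (2,4)# 5/5 satisfied · (2,5)# 6/6 satisfied · (2,6)# 4/4 satisfied
Row 3: (3,1)# 2/5 satisfied · (3,6)# 4/4 satisfied
Row 4: (4,0)# 4/4 satisfied · (4,1)# 5/5 satisfied · (4,3)# 3/3 satisfied · (4,4)# 3/3 satisfied · (4,5)# 5/5 satisfied · (4,6)# 3/3 satisfied
Row 5: (5,0)# 4/4 satisfied · (5,1)# 6/6 satisfied · (5,2)# 5/5 satisfied · (5,4)# 6/6 satisfied · (5,6)# 4/4 satisfied
Row 6: (6,0)# 2/2 satisfied · (6,2)# 3/3 satisfied · (6,3)# 4/4 satisfied · (6,4)# 3/3 satisfied · (6,5)# 4/4 satisfied · (6,6)# 2/2 satisfied
All meet the threshold, so the configuration is stable.

Yes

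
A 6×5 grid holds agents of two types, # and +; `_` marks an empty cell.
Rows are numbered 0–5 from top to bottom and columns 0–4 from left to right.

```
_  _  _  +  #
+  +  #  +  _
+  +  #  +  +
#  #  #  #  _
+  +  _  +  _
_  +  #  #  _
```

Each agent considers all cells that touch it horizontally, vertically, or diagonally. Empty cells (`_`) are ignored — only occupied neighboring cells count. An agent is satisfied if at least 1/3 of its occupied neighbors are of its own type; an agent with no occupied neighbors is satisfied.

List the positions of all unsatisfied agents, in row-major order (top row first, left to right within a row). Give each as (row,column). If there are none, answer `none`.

(0,3)+ 1/3 satisfied
(0,4)# 0/2 not
(1,0)+ 3/3 satisfied
(1,1)+ 3/5 satisfied
(1,2)# 1/6 not
(1,3)+ 3/6 satisfied
(2,0)+ 3/5 satisfied
(2,1)+ 3/8 satisfied
(2,2)# 4/8 satisfied
(2,3)+ 2/6 satisfied
(2,4)+ 2/3 satisfied
(3,0)# 1/5 not
(3,1)# 3/7 satisfied
(3,2)# 3/7 satisfied
(3,3)# 2/5 satisfied
(4,0)+ 2/4 satisfied
(4,1)+ 2/6 satisfied
(4,3)+ 0/4 not
(5,1)+ 2/3 satisfied
(5,2)# 1/4 not
(5,3)# 1/2 satisfied

(0,4), (1,2), (3,0), (4,3), (5,2)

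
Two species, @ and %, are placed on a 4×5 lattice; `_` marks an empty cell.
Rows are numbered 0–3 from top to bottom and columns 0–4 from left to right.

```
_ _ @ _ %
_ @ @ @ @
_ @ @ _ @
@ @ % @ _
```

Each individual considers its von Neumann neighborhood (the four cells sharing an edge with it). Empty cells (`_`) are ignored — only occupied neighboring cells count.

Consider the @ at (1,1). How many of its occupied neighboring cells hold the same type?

2

Occupied neighbors of (1,1): (2,1)=@, (1,2)=@.
Same type (@): 2 of 2.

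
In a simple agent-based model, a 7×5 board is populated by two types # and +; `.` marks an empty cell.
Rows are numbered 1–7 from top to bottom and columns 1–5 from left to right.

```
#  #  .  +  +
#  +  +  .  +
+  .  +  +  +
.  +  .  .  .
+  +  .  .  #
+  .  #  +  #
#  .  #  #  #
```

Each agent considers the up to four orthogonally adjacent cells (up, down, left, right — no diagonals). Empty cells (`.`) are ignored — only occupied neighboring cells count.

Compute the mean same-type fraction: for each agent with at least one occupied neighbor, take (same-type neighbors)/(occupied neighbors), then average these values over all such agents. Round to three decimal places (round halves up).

0.729

(1,1)# 2/2
(1,2)# 1/2
(1,4)+ 1/1
(1,5)+ 2/2
(2,1)# 1/3
(2,2)+ 1/3
(2,3)+ 2/2
(2,5)+ 2/2
(3,1)+ 0/1
(3,3)+ 2/2
(3,4)+ 2/2
(3,5)+ 2/2
(4,2)+ 1/1
(5,1)+ 2/2
(5,2)+ 2/2
(5,5)# 1/1
(6,1)+ 1/2
(6,3)# 1/2
(6,4)+ 0/3
(6,5)# 2/3
(7,1)# 0/1
(7,3)# 2/2
(7,4)# 2/3
(7,5)# 2/2
Sum over 24 agents: 2/2 + 1/2 + 1/1 + 2/2 + 1/3 + 1/3 + 2/2 + 2/2 + 0/1 + 2/2 + 2/2 + 2/2 + 1/1 + 2/2 + 2/2 + 1/1 + 1/2 + 1/2 + 0/3 + 2/3 + 0/1 + 2/2 + 2/3 + 2/2 = 35/2; mean = 35/2 ÷ 24 = 35/48 = 0.729166… → 0.729.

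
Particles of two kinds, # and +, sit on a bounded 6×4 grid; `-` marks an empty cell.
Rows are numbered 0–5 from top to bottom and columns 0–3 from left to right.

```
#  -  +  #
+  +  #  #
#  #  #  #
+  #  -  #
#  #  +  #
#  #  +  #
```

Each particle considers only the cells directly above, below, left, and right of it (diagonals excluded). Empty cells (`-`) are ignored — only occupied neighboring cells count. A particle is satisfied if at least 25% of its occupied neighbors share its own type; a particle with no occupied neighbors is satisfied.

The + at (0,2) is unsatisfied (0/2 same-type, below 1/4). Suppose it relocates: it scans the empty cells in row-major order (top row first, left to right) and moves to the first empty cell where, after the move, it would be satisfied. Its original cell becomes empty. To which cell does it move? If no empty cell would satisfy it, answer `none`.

Vacating (0,2). Empty cells in order:
  (0,1): 1/2 same-type → satisfied — stop here.

(0,1)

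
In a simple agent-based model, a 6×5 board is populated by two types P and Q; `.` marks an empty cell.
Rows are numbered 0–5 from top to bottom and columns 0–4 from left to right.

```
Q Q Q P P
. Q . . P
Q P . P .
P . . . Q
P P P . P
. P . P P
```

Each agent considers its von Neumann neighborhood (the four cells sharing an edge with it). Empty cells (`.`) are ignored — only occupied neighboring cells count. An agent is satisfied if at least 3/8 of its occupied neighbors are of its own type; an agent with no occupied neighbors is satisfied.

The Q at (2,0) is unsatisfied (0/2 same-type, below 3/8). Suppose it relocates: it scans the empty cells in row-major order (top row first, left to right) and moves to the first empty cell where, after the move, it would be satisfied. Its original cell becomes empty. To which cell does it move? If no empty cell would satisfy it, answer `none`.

Vacating (2,0). Empty cells in order:
  (1,0): 2/2 same-type → satisfied — stop here.

(1,0)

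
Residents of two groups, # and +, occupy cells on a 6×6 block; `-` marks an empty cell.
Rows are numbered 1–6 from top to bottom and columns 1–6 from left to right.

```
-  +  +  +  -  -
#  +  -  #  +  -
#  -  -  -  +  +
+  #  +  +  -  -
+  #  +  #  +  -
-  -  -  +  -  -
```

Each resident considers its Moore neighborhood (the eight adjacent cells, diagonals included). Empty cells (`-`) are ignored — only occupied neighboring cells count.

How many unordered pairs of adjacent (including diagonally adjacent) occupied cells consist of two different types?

21

Scan each occupied cell's neighbors to the right and below (and the two forward diagonals) so each pair is counted once.
Row 1: +(1,2)–+(1,3)= +(1,2)–+(2,2)= +(1,2)–#(2,1)≠ +(1,3)–+(1,4)= +(1,3)–#(2,4)≠ +(1,3)–+(2,2)= +(1,4)–#(2,4)≠ +(1,4)–+(2,5)=  → 3/8 unlike.
Row 2: #(2,1)–+(2,2)≠ #(2,1)–#(3,1)= +(2,2)–#(3,1)≠ #(2,4)–+(2,5)≠ #(2,4)–+(3,5)≠ +(2,5)–+(3,5)= +(2,5)–+(3,6)=  → 4/7 unlike.
Row 3: #(3,1)–+(4,1)≠ #(3,1)–#(4,2)= +(3,5)–+(3,6)= +(3,5)–+(4,4)=  → 1/4 unlike.
Row 4: +(4,1)–#(4,2)≠ +(4,1)–+(5,1)= +(4,1)–#(5,2)≠ #(4,2)–+(4,3)≠ #(4,2)–#(5,2)= #(4,2)–+(5,3)≠ #(4,2)–+(5,1)≠ +(4,3)–+(4,4)= +(4,3)–+(5,3)= +(4,3)–#(5,4)≠ +(4,3)–#(5,2)≠ +(4,4)–#(5,4)≠ +(4,4)–+(5,5)= +(4,4)–+(5,3)=  → 8/14 unlike.
Row 5: +(5,1)–#(5,2)≠ #(5,2)–+(5,3)≠ +(5,3)–#(5,4)≠ +(5,3)–+(6,4)= #(5,4)–+(5,5)≠ #(5,4)–+(6,4)≠ +(5,5)–+(6,4)=  → 5/7 unlike.
Total adjacent occupied pairs: 40; unlike-type pairs: 21.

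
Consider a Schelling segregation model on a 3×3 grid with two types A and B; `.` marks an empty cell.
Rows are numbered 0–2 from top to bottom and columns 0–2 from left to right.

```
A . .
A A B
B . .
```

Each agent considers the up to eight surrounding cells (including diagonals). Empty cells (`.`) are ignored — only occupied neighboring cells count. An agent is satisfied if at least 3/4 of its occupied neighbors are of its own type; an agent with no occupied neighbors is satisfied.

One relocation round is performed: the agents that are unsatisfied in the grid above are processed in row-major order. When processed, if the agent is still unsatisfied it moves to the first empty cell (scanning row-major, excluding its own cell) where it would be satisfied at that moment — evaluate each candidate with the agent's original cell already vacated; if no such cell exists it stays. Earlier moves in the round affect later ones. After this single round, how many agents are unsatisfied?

Initially unsatisfied (in order): (1,0), (1,1), (1,2), (2,0).
  (1,0): no empty cell satisfies it; stays.
  (1,1): no empty cell satisfies it; stays.
  (1,2): no empty cell satisfies it; stays.
  (2,0): no empty cell satisfies it; stays.
Resulting grid:
A . .
A A B
B . .
Unsatisfied now: (1,0), (1,1), (1,2), (2,0).

4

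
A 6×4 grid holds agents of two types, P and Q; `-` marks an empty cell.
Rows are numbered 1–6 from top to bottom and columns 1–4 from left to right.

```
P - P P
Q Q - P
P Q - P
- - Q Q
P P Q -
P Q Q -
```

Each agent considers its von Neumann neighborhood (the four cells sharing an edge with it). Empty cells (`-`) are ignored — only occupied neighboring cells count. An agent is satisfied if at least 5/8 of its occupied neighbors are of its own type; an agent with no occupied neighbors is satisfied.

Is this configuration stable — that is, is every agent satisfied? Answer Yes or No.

No

(1,1)P 0/1 ✗
(1,3)P 1/1 ✓
(1,4)P 2/2 ✓
(2,1)Q 1/3 ✗
(2,2)Q 2/2 ✓
(2,4)P 2/2 ✓
(3,1)P 0/2 ✗
(3,2)Q 1/2 ✗
(3,4)P 1/2 ✗
(4,3)Q 2/2 ✓
(4,4)Q 1/2 ✗
(5,1)P 2/2 ✓
(5,2)P 1/3 ✗
(5,3)Q 2/3 ✓
(6,1)P 1/2 ✗
(6,2)Q 1/3 ✗
(6,3)Q 2/2 ✓
For instance (1,1) has only 0/1 same-type neighbors, below 5/8.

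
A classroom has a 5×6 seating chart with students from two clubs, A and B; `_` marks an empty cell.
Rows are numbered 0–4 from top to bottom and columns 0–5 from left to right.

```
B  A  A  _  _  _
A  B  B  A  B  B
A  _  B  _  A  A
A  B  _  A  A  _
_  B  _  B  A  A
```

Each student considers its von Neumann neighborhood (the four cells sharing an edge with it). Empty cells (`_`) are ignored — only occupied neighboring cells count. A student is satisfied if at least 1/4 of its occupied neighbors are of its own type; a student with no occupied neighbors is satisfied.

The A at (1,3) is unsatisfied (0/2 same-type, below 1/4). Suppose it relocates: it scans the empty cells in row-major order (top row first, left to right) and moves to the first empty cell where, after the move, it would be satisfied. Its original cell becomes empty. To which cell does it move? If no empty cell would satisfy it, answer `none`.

Vacating (1,3). Empty cells in order:
  (0,3): 1/1 same-type → satisfied — stop here.

(0,3)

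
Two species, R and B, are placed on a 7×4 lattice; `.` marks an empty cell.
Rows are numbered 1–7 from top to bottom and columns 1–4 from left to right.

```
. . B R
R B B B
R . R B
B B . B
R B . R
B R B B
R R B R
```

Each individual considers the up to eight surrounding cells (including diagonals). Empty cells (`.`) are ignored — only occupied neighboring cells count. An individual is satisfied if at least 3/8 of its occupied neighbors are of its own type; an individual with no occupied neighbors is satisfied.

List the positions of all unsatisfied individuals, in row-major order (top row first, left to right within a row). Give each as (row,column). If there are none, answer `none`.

(1,4), (3,1), (3,3), (4,4), (5,1), (5,4), (6,1), (7,4)

Row 1: (1,3)B 3/4 ok · (1,4)R 0/3 unhappy
Row 2: (2,1)R 1/2 ok · (2,2)B 2/5 ok · (2,3)B 4/6 ok · (2,4)B 3/5 ok
Row 3: (3,1)R 1/4 unhappy · (3,3)R 0/6 unhappy · (3,4)B 3/4 ok
Row 4: (4,1)B 2/4 ok · (4,2)B 2/5 ok · (4,4)B 1/3 unhappy
Row 5: (5,1)R 1/5 unhappy · (5,2)B 4/6 ok · (5,4)R 0/3 unhappy
Row 6: (6,1)B 1/5 unhappy · (6,2)R 3/7 ok · (6,3)B 3/7 ok · (6,4)B 2/4 ok
Row 7: (7,1)R 2/3 ok · (7,2)R 2/5 ok · (7,3)B 2/5 ok · (7,4)R 0/3 unhappy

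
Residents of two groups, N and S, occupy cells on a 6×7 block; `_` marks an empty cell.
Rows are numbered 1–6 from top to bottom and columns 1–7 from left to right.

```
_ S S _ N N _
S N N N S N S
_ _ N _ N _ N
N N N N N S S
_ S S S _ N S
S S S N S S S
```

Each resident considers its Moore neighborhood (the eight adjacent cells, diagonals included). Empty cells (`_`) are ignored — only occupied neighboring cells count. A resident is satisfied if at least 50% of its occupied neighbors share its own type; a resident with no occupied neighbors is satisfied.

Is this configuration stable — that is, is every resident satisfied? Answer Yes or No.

(1,2)S 2/4 ok
(1,3)S 1/4 unhappy
(1,5)N 3/4 ok
(1,6)N 2/4 ok
(2,1)S 1/2 ok
(2,2)N 2/5 unhappy
(2,3)N 3/5 ok
(2,4)N 4/6 ok
(2,5)S 0/5 unhappy
(2,6)N 4/6 ok
(2,7)S 0/3 unhappy
(3,3)N 6/6 ok
(3,5)N 4/6 ok
(3,7)N 1/4 unhappy
(4,1)N 1/2 ok
(4,2)N 3/5 ok
(4,3)N 3/6 ok
(4,4)N 4/6 ok
(4,5)N 3/5 ok
(4,6)S 2/6 unhappy
(4,7)S 2/4 ok
(5,2)S 4/7 ok
(5,3)S 4/8 ok
(5,4)S 3/7 unhappy
(5,6)N 1/7 unhappy
(5,7)S 4/5 ok
(6,1)S 2/2 ok
(6,2)S 4/4 ok
(6,3)S 4/5 ok
(6,4)N 0/4 unhappy
(6,5)S 2/4 ok
(6,6)S 3/4 ok
(6,7)S 2/3 ok
For instance (1,3) has only 1/4 same-type neighbors, below 1/2.

No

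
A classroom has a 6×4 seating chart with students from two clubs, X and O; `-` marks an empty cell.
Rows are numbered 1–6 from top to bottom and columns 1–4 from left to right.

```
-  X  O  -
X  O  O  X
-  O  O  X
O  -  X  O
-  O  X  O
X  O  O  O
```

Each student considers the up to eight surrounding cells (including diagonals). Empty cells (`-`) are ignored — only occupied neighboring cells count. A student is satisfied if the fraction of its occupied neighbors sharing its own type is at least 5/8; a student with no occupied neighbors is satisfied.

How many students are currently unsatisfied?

14

Row 1: (1,2)X 1/4 unhappy · (1,3)O 2/4 unhappy
Row 2: (2,1)X 1/3 unhappy · (2,2)O 4/6 ok · (2,3)O 4/7 unhappy · (2,4)X 1/4 unhappy
Row 3: (3,2)O 4/6 ok · (3,3)O 4/7 unhappy · (3,4)X 2/5 unhappy
Row 4: (4,1)O 2/2 ok · (4,3)X 2/7 unhappy · (4,4)O 2/5 unhappy
Row 5: (5,2)O 3/6 unhappy · (5,3)X 1/7 unhappy · (5,4)O 3/5 unhappy
Row 6: (6,1)X 0/2 unhappy · (6,2)O 2/4 unhappy · (6,3)O 4/5 ok · (6,4)O 2/3 ok
Unsatisfied: (1,2), (1,3), (2,1), (2,3), (2,4), (3,3), (3,4), (4,3), (4,4), (5,2), (5,3), (5,4), (6,1), (6,2) — 14 in total.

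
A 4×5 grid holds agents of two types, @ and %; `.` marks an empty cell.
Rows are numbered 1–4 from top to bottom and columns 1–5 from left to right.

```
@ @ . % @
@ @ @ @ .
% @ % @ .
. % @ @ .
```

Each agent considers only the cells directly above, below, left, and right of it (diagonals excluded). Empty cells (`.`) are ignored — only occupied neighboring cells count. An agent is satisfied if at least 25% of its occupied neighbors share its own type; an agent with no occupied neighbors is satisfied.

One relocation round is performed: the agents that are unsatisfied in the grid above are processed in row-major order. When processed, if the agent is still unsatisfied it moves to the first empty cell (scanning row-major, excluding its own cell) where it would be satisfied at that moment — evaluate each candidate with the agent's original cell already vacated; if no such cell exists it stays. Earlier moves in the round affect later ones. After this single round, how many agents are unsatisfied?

1

Initially unsatisfied (in order): (1,4), (1,5), (3,1), (3,3), (4,2).
  (1,4) → (4,1).
  (1,5): now satisfied by earlier moves; stays.
  (3,1): now satisfied by earlier moves; stays.
  (3,3): no empty cell satisfies it; stays.
  (4,2): now satisfied by earlier moves; stays.
Resulting grid:
@ @ . . @
@ @ @ @ .
% @ % @ .
% % @ @ .
Unsatisfied now: (3,3).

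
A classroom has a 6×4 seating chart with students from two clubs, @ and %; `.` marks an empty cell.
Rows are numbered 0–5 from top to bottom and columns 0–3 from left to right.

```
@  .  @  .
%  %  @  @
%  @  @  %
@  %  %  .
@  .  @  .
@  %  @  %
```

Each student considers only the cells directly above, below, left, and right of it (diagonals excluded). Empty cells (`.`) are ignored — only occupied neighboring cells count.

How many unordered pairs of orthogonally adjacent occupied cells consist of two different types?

14

Scan each occupied cell's neighbors to the right and below so each pair is counted once.
From row 0: 1 unlike of 2 pairs (running 1/2).
From row 1: 3 unlike of 7 pairs (running 4/9).
From row 2: 5 unlike of 6 pairs (running 9/15).
From row 3: 2 unlike of 4 pairs (running 11/19).
From row 4: 0 unlike of 2 pairs (running 11/21).
From row 5: 3 unlike of 3 pairs (running 14/24).
Total adjacent occupied pairs: 24; unlike-type pairs: 14.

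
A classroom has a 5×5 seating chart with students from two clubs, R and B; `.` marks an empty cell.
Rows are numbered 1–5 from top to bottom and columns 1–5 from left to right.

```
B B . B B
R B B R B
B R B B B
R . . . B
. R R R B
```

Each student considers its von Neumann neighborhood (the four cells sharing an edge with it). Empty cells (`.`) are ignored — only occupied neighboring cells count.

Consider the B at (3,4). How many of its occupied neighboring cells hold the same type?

Occupied neighbors of (3,4): (2,4)=R, (3,3)=B, (3,5)=B.
Same type (B): 2 of 3.

2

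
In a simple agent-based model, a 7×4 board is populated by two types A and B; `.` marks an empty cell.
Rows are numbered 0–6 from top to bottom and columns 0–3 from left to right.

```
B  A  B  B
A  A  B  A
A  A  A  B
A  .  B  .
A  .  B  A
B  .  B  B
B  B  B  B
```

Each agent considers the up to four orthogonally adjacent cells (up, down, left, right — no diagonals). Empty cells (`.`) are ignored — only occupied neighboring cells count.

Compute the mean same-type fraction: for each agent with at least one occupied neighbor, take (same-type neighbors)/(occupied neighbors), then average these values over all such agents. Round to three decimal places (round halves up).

0.594

(0,0)B 0/2
(0,1)A 1/3
(0,2)B 2/3
(0,3)B 1/2
(1,0)A 2/3
(1,1)A 3/4
(1,2)B 1/4
(1,3)A 0/3
(2,0)A 3/3
(2,1)A 3/3
(2,2)A 1/4
(2,3)B 0/2
(3,0)A 2/2
(3,2)B 1/2
(4,0)A 1/2
(4,2)B 2/3
(4,3)A 0/2
(5,0)B 1/2
(5,2)B 3/3
(5,3)B 2/3
(6,0)B 2/2
(6,1)B 2/2
(6,2)B 3/3
(6,3)B 2/2
Sum over 24 agents: 0/2 + 1/3 + 2/3 + 1/2 + 2/3 + 3/4 + 1/4 + 0/3 + 3/3 + 3/3 + 1/4 + 0/2 + 2/2 + 1/2 + 1/2 + 2/3 + 0/2 + 1/2 + 3/3 + 2/3 + 2/2 + 2/2 + 3/3 + 2/2 = 57/4; mean = 57/4 ÷ 24 = 19/32 = 0.59375 → 0.594.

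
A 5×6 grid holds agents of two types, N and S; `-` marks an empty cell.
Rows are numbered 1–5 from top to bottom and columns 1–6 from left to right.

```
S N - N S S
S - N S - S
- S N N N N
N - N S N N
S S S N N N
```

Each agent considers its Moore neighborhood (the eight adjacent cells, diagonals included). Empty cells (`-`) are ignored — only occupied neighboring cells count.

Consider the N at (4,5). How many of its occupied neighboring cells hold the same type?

Occupied neighbors of (4,5): (3,4)=N, (3,5)=N, (3,6)=N, (4,4)=S, (4,6)=N, (5,4)=N, (5,5)=N, (5,6)=N.
Same type (N): 7 of 8.

7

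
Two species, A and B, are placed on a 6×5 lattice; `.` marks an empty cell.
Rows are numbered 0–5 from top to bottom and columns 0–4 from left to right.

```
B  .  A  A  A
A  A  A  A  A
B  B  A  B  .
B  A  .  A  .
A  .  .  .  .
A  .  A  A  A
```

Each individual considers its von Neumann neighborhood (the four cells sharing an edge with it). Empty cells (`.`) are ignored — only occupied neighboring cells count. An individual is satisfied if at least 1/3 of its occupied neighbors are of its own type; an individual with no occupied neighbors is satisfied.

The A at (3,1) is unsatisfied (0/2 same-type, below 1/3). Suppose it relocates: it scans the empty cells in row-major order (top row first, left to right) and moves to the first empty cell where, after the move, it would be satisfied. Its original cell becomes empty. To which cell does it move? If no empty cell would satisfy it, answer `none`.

(0,1)

Vacating (3,1). Empty cells in order:
  (0,1): 2/3 same-type → satisfied — stop here.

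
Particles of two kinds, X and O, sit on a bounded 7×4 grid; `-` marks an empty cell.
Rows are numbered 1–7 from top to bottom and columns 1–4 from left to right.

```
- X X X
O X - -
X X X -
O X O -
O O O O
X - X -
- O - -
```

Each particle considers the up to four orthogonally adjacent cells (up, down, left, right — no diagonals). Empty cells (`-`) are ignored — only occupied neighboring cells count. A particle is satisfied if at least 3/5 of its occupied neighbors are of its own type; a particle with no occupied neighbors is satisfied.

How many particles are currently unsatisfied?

Row 1: (1,2)X 2/2 satisfied · (1,3)X 2/2 satisfied · (1,4)X 1/1 satisfied
Row 2: (2,1)O 0/2 not · (2,2)X 2/3 satisfied
Row 3: (3,1)X 1/3 not · (3,2)X 4/4 satisfied · (3,3)X 1/2 not
Row 4: (4,1)O 1/3 not · (4,2)X 1/4 not · (4,3)O 1/3 not
Row 5: (5,1)O 2/3 satisfied · (5,2)O 2/3 satisfied · (5,3)O 3/4 satisfied · (5,4)O 1/1 satisfied
Row 6: (6,1)X 0/1 not · (6,3)X 0/1 not
Row 7: (7,2)O 0/0 satisfied
Unsatisfied: (2,1), (3,1), (3,3), (4,1), (4,2), (4,3), (6,1), (6,3) — 8 in total.

8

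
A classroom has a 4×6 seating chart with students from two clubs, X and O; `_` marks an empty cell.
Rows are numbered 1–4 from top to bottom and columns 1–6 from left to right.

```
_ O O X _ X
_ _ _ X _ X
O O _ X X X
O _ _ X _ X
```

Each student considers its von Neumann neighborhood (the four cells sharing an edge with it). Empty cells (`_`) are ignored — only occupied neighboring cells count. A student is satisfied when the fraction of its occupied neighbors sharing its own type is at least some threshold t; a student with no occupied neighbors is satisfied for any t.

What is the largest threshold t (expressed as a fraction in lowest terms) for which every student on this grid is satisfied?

Row 1: (1,2)O 1/1 · (1,3)O 1/2 · (1,4)X 1/2 · (1,6)X 1/1
Row 2: (2,4)X 2/2 · (2,6)X 2/2
Row 3: (3,1)O 2/2 · (3,2)O 1/1 · (3,4)X 3/3 · (3,5)X 2/2 · (3,6)X 3/3
Row 4: (4,1)O 1/1 · (4,4)X 1/1 · (4,6)X 1/1
The smallest same-type fraction is 1/2 at (1,3), which reduces to 1/2. Any threshold above that leaves this student unsatisfied.

1/2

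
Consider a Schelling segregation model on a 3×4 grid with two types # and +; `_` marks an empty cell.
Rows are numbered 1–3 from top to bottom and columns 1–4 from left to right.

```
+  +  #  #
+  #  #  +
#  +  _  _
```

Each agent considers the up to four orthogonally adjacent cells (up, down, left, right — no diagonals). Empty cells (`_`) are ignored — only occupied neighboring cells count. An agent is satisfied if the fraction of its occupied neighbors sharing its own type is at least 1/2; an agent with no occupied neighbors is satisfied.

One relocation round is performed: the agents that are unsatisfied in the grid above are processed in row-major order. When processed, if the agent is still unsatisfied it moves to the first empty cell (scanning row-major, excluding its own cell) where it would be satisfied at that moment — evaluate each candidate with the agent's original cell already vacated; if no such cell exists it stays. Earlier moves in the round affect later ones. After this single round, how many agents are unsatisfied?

2

Initially unsatisfied (in order): (1,2), (2,1), (2,2), (2,4), (3,1), (3,2).
  (1,2) → (3,3).
  (2,1) → (3,4).
  (2,2): now satisfied by earlier moves; stays.
  (2,4): no empty cell satisfies it; stays.
  (3,1) → (1,2).
  (3,2): now satisfied by earlier moves; stays.
Resulting grid:
+ # # #
_ # # +
_ + + +
Unsatisfied now: (1,1), (2,4).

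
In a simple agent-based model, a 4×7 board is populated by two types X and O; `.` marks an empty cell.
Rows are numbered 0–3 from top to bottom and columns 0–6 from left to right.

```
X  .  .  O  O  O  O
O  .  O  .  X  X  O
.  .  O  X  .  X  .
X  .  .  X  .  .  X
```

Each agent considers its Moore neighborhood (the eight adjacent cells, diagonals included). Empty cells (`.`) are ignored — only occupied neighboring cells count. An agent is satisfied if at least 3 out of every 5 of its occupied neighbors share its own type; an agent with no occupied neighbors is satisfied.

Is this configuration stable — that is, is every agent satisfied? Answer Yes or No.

No

Row 0: (0,0)X 0/1 unhappy · (0,3)O 2/3 ok · (0,4)O 2/4 unhappy · (0,5)O 3/5 ok · (0,6)O 2/3 ok
Row 1: (1,0)O 0/1 unhappy · (1,2)O 2/3 ok · (1,4)X 3/6 unhappy · (1,5)X 2/6 unhappy · (1,6)O 2/4 unhappy
Row 2: (2,2)O 1/3 unhappy · (2,3)X 2/4 unhappy · (2,5)X 3/4 ok
Row 3: (3,0)X 0/0 ok · (3,3)X 1/2 unhappy · (3,6)X 1/1 ok
For instance (0,0) has only 0/1 same-type neighbors, below 3/5.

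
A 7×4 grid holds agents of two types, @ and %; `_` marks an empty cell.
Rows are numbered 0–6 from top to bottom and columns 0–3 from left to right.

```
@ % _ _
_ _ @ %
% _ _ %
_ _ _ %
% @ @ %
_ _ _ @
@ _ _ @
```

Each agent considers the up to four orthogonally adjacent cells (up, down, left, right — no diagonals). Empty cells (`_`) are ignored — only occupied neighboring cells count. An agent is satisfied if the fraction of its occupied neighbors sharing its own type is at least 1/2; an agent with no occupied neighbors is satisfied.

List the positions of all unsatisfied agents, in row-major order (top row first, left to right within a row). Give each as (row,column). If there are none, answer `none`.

(0,0), (0,1), (1,2), (4,0), (4,3)

Row 0: (0,0)@ 0/1 unhappy · (0,1)% 0/1 unhappy
Row 1: (1,2)@ 0/1 unhappy · (1,3)% 1/2 ok
Row 2: (2,0)% 0/0 ok · (2,3)% 2/2 ok
Row 3: (3,3)% 2/2 ok
Row 4: (4,0)% 0/1 unhappy · (4,1)@ 1/2 ok · (4,2)@ 1/2 ok · (4,3)% 1/3 unhappy
Row 5: (5,3)@ 1/2 ok
Row 6: (6,0)@ 0/0 ok · (6,3)@ 1/1 ok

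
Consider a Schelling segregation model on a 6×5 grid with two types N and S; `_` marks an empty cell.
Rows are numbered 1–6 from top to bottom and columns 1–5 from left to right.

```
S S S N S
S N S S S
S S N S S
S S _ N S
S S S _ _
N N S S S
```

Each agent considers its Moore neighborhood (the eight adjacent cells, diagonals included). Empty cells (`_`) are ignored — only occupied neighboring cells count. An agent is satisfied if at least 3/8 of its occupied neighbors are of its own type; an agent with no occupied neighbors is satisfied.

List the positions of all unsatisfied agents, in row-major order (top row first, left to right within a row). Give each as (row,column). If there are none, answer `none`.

(1,1)S 2/3 ✓
(1,2)S 4/5 ✓
(1,3)S 3/5 ✓
(1,4)N 0/5 ✗
(1,5)S 2/3 ✓
(2,1)S 4/5 ✓
(2,2)N 1/8 ✗
(2,3)S 5/8 ✓
(2,4)S 6/8 ✓
(2,5)S 4/5 ✓
(3,1)S 4/5 ✓
(3,2)S 5/7 ✓
(3,3)N 2/7 ✗
(3,4)S 5/7 ✓
(3,5)S 4/5 ✓
(4,1)S 5/5 ✓
(4,2)S 6/7 ✓
(4,4)N 1/5 ✗
(4,5)S 2/3 ✓
(5,1)S 3/5 ✓
(5,2)S 5/7 ✓
(5,3)S 4/6 ✓
(6,1)N 1/3 ✗
(6,2)N 1/5 ✗
(6,3)S 3/4 ✓
(6,4)S 3/3 ✓
(6,5)S 1/1 ✓

(1,4), (2,2), (3,3), (4,4), (6,1), (6,2)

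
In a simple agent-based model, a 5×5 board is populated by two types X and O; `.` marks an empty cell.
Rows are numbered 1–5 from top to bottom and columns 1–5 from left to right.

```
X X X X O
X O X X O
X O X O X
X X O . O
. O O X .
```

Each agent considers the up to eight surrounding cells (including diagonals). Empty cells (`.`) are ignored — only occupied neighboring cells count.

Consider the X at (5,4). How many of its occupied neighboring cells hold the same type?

Occupied neighbors of (5,4): (4,3)=O, (4,5)=O, (5,3)=O.
Same type (X): 0 of 3.

0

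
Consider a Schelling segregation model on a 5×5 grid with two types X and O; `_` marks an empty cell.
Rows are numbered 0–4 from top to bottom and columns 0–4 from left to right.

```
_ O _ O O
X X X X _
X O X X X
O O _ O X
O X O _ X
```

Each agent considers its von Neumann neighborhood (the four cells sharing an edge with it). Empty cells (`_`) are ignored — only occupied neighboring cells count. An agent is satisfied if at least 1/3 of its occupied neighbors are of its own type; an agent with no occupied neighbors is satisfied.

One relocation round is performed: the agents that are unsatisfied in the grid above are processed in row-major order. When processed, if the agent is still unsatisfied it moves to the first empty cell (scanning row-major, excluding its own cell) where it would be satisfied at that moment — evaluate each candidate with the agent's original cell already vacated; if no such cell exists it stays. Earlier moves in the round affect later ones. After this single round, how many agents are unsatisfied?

Initially unsatisfied (in order): (0,1), (2,1), (3,3), (4,1), (4,2).
  (0,1) → (0,2).
  (2,1) → (0,1).
  (3,3) → (0,0).
  (4,1) → (1,4).
  (4,2): now satisfied by earlier moves; stays.
Resulting grid:
O O O O O
X X X X X
X _ X X X
O O _ _ X
O _ O _ X
All satisfied now.

0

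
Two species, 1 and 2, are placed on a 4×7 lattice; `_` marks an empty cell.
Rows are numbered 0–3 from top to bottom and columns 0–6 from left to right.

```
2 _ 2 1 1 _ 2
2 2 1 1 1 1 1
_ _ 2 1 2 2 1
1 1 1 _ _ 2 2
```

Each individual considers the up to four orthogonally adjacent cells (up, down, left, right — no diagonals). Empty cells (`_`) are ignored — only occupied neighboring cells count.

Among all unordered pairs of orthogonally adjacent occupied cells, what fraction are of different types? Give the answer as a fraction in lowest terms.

Scan each occupied cell's neighbors to the right and below so each pair is counted once.
From row 0: 3 unlike of 7 pairs (running 3/7).
From row 1: 4 unlike of 11 pairs (running 7/18).
From row 2: 5 unlike of 7 pairs (running 12/25).
From row 3: 0 unlike of 3 pairs (running 12/28).
Total adjacent occupied pairs: 28; unlike-type pairs: 12.
12/28 reduces to 3/7.

3/7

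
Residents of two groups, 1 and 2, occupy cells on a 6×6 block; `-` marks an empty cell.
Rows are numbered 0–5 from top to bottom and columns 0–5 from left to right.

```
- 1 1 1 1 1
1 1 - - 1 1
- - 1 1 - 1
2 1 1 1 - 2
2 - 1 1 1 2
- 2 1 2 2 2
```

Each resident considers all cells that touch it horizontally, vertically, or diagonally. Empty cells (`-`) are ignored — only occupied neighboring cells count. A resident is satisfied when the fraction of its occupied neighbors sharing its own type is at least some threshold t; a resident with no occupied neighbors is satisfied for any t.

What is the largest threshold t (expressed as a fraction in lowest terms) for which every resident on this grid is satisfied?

(0,1)1 3/3
(0,2)1 3/3
(0,3)1 3/3
(0,4)1 4/4
(0,5)1 3/3
(1,0)1 2/2
(1,1)1 4/4
(1,4)1 6/6
(1,5)1 4/4
(2,2)1 5/5
(2,3)1 4/4
(2,5)1 2/3
(3,0)2 1/2
(3,1)1 3/5
(3,2)1 6/6
(3,3)1 6/6
(3,5)2 1/3
(4,0)2 2/3
(4,2)1 5/7
(4,3)1 5/7
(4,4)1 2/7
(4,5)2 3/4
(5,1)2 1/3
(5,2)1 2/4
(5,3)2 1/5
(5,4)2 3/5
(5,5)2 2/3
The smallest same-type fraction is 1/5 at (5,3), which reduces to 1/5. Any threshold above that leaves this resident unsatisfied.

1/5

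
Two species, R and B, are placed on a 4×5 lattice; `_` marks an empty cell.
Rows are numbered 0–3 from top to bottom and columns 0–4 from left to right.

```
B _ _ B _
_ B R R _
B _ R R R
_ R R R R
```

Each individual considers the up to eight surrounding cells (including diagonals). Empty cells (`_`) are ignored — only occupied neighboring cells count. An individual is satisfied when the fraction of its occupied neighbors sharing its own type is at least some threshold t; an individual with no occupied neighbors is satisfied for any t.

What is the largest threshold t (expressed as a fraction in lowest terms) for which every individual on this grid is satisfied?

0/1

Row 0: (0,0)B 1/1 · (0,3)B 0/2
Row 1: (1,1)B 2/4 · (1,2)R 3/5 · (1,3)R 4/5
Row 2: (2,0)B 1/2 · (2,2)R 6/7 · (2,3)R 7/7 · (2,4)R 4/4
Row 3: (3,1)R 2/3 · (3,2)R 4/4 · (3,3)R 5/5 · (3,4)R 3/3
The smallest same-type fraction is 0/2 at (0,3), which reduces to 0/1. Any threshold above that leaves this individual unsatisfied.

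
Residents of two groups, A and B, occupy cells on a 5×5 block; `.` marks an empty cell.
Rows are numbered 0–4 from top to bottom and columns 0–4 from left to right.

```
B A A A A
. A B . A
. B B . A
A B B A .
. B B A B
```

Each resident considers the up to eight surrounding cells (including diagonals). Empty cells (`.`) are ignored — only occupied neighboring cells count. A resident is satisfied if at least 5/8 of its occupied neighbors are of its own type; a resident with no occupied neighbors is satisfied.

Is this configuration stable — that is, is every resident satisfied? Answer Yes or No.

(0,0)B 0/2 ✗
(0,1)A 2/4 ✗
(0,2)A 3/4 ✓
(0,3)A 3/4 ✓
(0,4)A 2/2 ✓
(1,1)A 2/6 ✗
(1,2)B 2/6 ✗
(1,4)A 3/3 ✓
(2,1)B 4/6 ✓
(2,2)B 4/6 ✓
(2,4)A 2/2 ✓
(3,0)A 0/3 ✗
(3,1)B 5/6 ✓
(3,2)B 5/7 ✓
(3,3)A 2/6 ✗
(4,1)B 3/4 ✓
(4,2)B 3/5 ✗
(4,3)A 1/4 ✗
(4,4)B 0/2 ✗
For instance (0,0) has only 0/2 same-type neighbors, below 5/8.

No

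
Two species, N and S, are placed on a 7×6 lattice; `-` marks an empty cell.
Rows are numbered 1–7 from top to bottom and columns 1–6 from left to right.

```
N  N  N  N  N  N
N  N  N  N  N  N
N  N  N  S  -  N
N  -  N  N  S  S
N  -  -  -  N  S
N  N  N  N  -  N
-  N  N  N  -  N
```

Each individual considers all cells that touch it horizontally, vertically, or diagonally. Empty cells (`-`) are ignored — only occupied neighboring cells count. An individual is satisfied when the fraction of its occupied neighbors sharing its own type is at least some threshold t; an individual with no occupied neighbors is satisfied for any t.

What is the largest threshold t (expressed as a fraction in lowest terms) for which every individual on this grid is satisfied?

Row 1: (1,1)N 3/3 · (1,2)N 5/5 · (1,3)N 5/5 · (1,4)N 5/5 · (1,5)N 5/5 · (1,6)N 3/3
Row 2: (2,1)N 5/5 · (2,2)N 8/8 · (2,3)N 7/8 · (2,4)N 6/7 · (2,5)N 6/7 · (2,6)N 4/4
Row 3: (3,1)N 4/4 · (3,2)N 7/7 · (3,3)N 6/7 · (3,4)S 1/7 · (3,6)N 2/4
Row 4: (4,1)N 3/3 · (4,3)N 3/4 · (4,4)N 3/5 · (4,5)S 3/6 · (4,6)S 2/4
Row 5: (5,1)N 3/3 · (5,5)N 3/6 · (5,6)S 2/4
Row 6: (6,1)N 3/3 · (6,2)N 5/5 · (6,3)N 5/5 · (6,4)N 4/4 · (6,6)N 2/3
Row 7: (7,2)N 4/4 · (7,3)N 5/5 · (7,4)N 3/3 · (7,6)N 1/1
The smallest same-type fraction is 1/7 at (3,4), which reduces to 1/7. Any threshold above that leaves this individual unsatisfied.

1/7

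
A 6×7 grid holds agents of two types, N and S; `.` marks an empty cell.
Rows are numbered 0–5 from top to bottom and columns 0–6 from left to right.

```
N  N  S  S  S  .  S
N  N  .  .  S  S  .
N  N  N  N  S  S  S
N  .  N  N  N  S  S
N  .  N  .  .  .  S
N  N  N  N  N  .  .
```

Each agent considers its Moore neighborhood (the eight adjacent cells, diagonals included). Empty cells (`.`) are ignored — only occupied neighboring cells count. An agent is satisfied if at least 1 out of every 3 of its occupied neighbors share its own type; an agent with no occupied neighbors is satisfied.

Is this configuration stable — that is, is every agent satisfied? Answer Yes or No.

Row 0: (0,0)N 3/3 ok · (0,1)N 3/4 ok · (0,2)S 1/3 ok · (0,3)S 3/3 ok · (0,4)S 3/3 ok · (0,6)S 1/1 ok
Row 1: (1,0)N 5/5 ok · (1,1)N 6/7 ok · (1,4)S 5/6 ok · (1,5)S 6/6 ok
Row 2: (2,0)N 4/4 ok · (2,1)N 6/6 ok · (2,2)N 5/5 ok · (2,3)N 4/6 ok · (2,4)S 4/7 ok · (2,5)S 6/7 ok · (2,6)S 4/4 ok
Row 3: (3,0)N 3/3 ok · (3,2)N 5/5 ok · (3,3)N 5/6 ok · (3,4)N 2/5 ok · (3,5)S 5/6 ok · (3,6)S 4/4 ok
Row 4: (4,0)N 3/3 ok · (4,2)N 5/5 ok · (4,6)S 2/2 ok
Row 5: (5,0)N 2/2 ok · (5,1)N 4/4 ok · (5,2)N 3/3 ok · (5,3)N 3/3 ok · (5,4)N 1/1 ok
All meet the threshold, so the configuration is stable.

Yes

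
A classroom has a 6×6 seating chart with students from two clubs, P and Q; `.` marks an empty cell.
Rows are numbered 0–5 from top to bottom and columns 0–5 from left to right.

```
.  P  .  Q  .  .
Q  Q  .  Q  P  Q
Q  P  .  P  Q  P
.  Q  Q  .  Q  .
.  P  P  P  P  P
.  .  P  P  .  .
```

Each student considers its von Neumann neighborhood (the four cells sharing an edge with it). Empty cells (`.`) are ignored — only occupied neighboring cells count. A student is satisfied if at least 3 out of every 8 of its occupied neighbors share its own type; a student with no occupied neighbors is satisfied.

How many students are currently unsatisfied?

10

(0,1)P 0/1 unhappy
(0,3)Q 1/1 ok
(1,0)Q 2/2 ok
(1,1)Q 1/3 unhappy
(1,3)Q 1/3 unhappy
(1,4)P 0/3 unhappy
(1,5)Q 0/2 unhappy
(2,0)Q 1/2 ok
(2,1)P 0/3 unhappy
(2,3)P 0/2 unhappy
(2,4)Q 1/4 unhappy
(2,5)P 0/2 unhappy
(3,1)Q 1/3 unhappy
(3,2)Q 1/2 ok
(3,4)Q 1/2 ok
(4,1)P 1/2 ok
(4,2)P 3/4 ok
(4,3)P 3/3 ok
(4,4)P 2/3 ok
(4,5)P 1/1 ok
(5,2)P 2/2 ok
(5,3)P 2/2 ok
Unsatisfied: (0,1), (1,1), (1,3), (1,4), (1,5), (2,1), (2,3), (2,4), (2,5), (3,1) — 10 in total.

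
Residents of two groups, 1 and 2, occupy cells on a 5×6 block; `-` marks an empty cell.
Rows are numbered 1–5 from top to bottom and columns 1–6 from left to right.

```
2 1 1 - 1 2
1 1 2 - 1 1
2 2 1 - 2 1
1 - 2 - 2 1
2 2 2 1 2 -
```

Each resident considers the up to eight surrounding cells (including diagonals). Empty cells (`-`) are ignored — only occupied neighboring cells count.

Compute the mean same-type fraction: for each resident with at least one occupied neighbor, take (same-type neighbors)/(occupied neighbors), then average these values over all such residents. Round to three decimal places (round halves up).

(1,1)2 0/3
(1,2)1 3/5
(1,3)1 2/3
(1,5)1 2/3
(1,6)2 0/3
(2,1)1 2/5
(2,2)1 4/8
(2,3)2 1/5
(2,5)1 3/5
(2,6)1 3/5
(3,1)2 1/4
(3,2)2 3/7
(3,3)1 1/4
(3,5)2 1/5
(3,6)1 3/5
(4,1)1 0/4
(4,3)2 3/5
(4,5)2 2/5
(4,6)1 1/4
(5,1)2 1/2
(5,2)2 3/4
(5,3)2 2/3
(5,4)1 0/4
(5,5)2 1/3
Sum over 24 residents: 0/3 + 3/5 + 2/3 + 2/3 + 0/3 + 2/5 + 4/8 + 1/5 + 3/5 + 3/5 + 1/4 + 3/7 + 1/4 + 1/5 + 3/5 + 0/4 + 3/5 + 2/5 + 1/4 + 1/2 + 3/4 + 2/3 + 0/4 + 1/3 = 1987/210; mean = 1987/210 ÷ 24 = 1987/5040 = 0.394246… → 0.394.

0.394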